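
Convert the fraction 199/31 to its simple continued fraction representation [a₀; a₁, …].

[6; 2, 2, 1, 1, 2]

⌊199/31⌋ = 6, remainder 13
⌊31/13⌋ = 2, remainder 5
⌊13/5⌋ = 2, remainder 3
⌊5/3⌋ = 1, remainder 2
⌊3/2⌋ = 1, remainder 1
⌊2/1⌋ = 2, remainder 0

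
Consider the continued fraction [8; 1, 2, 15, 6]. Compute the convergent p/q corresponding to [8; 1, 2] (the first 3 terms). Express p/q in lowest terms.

Use the convergent recurrence hₖ = aₖ·hₖ₋₁ + hₖ₋₂ (and likewise for the denominators kₖ):
a_0 = 8: 8/1
a_1 = 1: 9/1
a_2 = 2: 26/3

26/3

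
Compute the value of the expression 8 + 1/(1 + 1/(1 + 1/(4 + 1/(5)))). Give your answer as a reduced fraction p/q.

Start with 5.
4 + 1/(5/1) = 4 + 1/5 = 21/5
1 + 1/(21/5) = 1 + 5/21 = 26/21
1 + 1/(26/21) = 1 + 21/26 = 47/26
8 + 1/(47/26) = 8 + 26/47 = 402/47

402/47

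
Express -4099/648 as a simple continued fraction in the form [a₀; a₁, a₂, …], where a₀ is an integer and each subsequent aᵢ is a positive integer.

⌊-4099/648⌋ = -7, remainder 437
⌊648/437⌋ = 1, remainder 211
⌊437/211⌋ = 2, remainder 15
⌊211/15⌋ = 14, remainder 1
⌊15/1⌋ = 15, remainder 0

[-7; 1, 2, 14, 15]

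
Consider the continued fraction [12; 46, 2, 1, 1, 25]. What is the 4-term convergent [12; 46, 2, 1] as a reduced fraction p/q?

1671/139

a_0 = 12: 12/1
a_1 = 46: 553/46
a_2 = 2: 1118/93
a_3 = 1: 1671/139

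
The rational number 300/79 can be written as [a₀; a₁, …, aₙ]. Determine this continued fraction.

[3; 1, 3, 1, 15]

300 = 3·79 + 63, so a_0 = 3
79 = 1·63 + 16, so a_1 = 1
63 = 3·16 + 15, so a_2 = 3
16 = 1·15 + 1, so a_3 = 1
15 = 15·1 + 0, so a_4 = 15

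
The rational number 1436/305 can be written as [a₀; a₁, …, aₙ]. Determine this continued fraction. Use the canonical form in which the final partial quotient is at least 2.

⌊1436/305⌋ = 4, remainder 216
⌊305/216⌋ = 1, remainder 89
⌊216/89⌋ = 2, remainder 38
⌊89/38⌋ = 2, remainder 13
⌊38/13⌋ = 2, remainder 12
⌊13/12⌋ = 1, remainder 1
⌊12/1⌋ = 12, remainder 0

[4; 1, 2, 2, 2, 1, 12]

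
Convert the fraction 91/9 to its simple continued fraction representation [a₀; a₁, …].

[10; 9]

Apply division with remainder until the remainder is 0:
91 ÷ 9 → quotient 10, remainder 1
9 ÷ 1 → quotient 9, remainder 0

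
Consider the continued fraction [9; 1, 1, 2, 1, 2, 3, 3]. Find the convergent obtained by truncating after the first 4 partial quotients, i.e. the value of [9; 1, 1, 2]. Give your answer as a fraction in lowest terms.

Work from the innermost term outward:
Start with 2.
1 + 1/(2/1) = 1 + 1/2 = 3/2
1 + 1/(3/2) = 1 + 2/3 = 5/3
9 + 1/(5/3) = 9 + 3/5 = 48/5

48/5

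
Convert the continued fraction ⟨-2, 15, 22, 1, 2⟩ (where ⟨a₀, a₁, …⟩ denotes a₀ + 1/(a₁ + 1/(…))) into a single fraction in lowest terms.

-1978/1023

Start with 2.
1 + 1/(2/1) = 1 + 1/2 = 3/2
22 + 1/(3/2) = 22 + 2/3 = 68/3
15 + 1/(68/3) = 15 + 3/68 = 1023/68
-2 + 1/(1023/68) = -2 + 68/1023 = -1978/1023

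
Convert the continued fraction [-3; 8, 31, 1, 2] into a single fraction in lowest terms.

a_0 = -3: -3/1
a_1 = 8: -23/8
a_2 = 31: -716/249
a_3 = 1: -739/257
a_4 = 2: -2194/763

-2194/763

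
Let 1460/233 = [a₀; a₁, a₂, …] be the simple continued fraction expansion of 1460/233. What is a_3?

Apply division with remainder until the remainder is 0:
1460 ÷ 233 → quotient 6, remainder 62
233 ÷ 62 → quotient 3, remainder 47
62 ÷ 47 → quotient 1, remainder 15
47 ÷ 15 → quotient 3, remainder 2

3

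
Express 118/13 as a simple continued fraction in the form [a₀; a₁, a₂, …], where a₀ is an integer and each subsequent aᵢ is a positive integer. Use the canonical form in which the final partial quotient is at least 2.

[9; 13]

Repeatedly divide and take the remainder:
118 = 9·13 + 1, so a_0 = 9
13 = 13·1 + 0, so a_1 = 13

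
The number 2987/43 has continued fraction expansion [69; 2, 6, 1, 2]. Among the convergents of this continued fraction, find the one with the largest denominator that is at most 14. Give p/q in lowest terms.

903/13

a_0 = 69: 69/1  (≤ bound)
a_1 = 2: 139/2  (≤ bound)
a_2 = 6: 903/13  (≤ bound)
a_3 = 1: 1042/15  (> 14, stop)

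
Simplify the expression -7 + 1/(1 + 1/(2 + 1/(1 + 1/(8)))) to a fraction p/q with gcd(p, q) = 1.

-219/35

Use the convergent recurrence hₖ = aₖ·hₖ₋₁ + hₖ₋₂ (and likewise for the denominators kₖ):
a_0 = -7: -7/1
a_1 = 1: -6/1
a_2 = 2: -19/3
a_3 = 1: -25/4
a_4 = 8: -219/35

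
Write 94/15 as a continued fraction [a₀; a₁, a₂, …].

[6; 3, 1, 3]

94 = 6·15 + 4, so a_0 = 6
15 = 3·4 + 3, so a_1 = 3
4 = 1·3 + 1, so a_2 = 1
3 = 3·1 + 0, so a_3 = 3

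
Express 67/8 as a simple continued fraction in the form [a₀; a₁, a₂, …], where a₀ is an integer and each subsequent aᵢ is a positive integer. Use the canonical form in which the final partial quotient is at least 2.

⌊67/8⌋ = 8, remainder 3
⌊8/3⌋ = 2, remainder 2
⌊3/2⌋ = 1, remainder 1
⌊2/1⌋ = 2, remainder 0

[8; 2, 1, 2]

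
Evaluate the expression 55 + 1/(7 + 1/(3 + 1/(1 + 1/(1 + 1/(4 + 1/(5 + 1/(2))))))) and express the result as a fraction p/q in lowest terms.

Start with 2.
5 + 1/(2/1) = 5 + 1/2 = 11/2
4 + 1/(11/2) = 4 + 2/11 = 46/11
1 + 1/(46/11) = 1 + 11/46 = 57/46
1 + 1/(57/46) = 1 + 46/57 = 103/57
3 + 1/(103/57) = 3 + 57/103 = 366/103
7 + 1/(366/103) = 7 + 103/366 = 2665/366
55 + 1/(2665/366) = 55 + 366/2665 = 146941/2665

146941/2665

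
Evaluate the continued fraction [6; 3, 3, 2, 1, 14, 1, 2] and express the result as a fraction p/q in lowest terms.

a_0 = 6: 6/1
a_1 = 3: 19/3
a_2 = 3: 63/10
a_3 = 2: 145/23
a_4 = 1: 208/33
a_5 = 14: 3057/485
a_6 = 1: 3265/518
a_7 = 2: 9587/1521

9587/1521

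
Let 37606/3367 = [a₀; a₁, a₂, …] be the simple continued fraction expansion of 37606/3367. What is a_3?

Run the Euclidean algorithm, recording each quotient:
⌊37606/3367⌋ = 11, remainder 569
⌊3367/569⌋ = 5, remainder 522
⌊569/522⌋ = 1, remainder 47
⌊522/47⌋ = 11, remainder 5

11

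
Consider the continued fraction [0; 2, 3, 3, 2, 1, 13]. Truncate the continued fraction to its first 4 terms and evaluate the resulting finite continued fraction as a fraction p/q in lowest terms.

Build up convergents one term at a time:
a_0 = 0: 0/1
a_1 = 2: 1/2
a_2 = 3: 3/7
a_3 = 3: 10/23

10/23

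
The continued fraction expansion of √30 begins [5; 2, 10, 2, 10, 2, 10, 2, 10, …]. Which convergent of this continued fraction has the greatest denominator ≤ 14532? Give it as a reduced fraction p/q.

a_0 = 5: 5/1  (≤ bound)
a_1 = 2: 11/2  (≤ bound)
a_2 = 10: 115/21  (≤ bound)
a_3 = 2: 241/44  (≤ bound)
a_4 = 10: 2525/461  (≤ bound)
a_5 = 2: 5291/966  (≤ bound)
a_6 = 10: 55435/10121  (≤ bound)
a_7 = 2: 116161/21208  (> 14532, stop)

55435/10121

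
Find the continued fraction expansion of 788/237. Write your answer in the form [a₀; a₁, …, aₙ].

Repeatedly divide and take the remainder:
788 ÷ 237 → quotient 3, remainder 77
237 ÷ 77 → quotient 3, remainder 6
77 ÷ 6 → quotient 12, remainder 5
6 ÷ 5 → quotient 1, remainder 1
5 ÷ 1 → quotient 5, remainder 0

[3; 3, 12, 1, 5]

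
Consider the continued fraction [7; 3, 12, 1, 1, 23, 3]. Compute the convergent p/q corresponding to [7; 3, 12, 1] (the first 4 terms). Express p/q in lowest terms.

Start with 1.
12 + 1/(1/1) = 12 + 1/1 = 13/1
3 + 1/(13/1) = 3 + 1/13 = 40/13
7 + 1/(40/13) = 7 + 13/40 = 293/40

293/40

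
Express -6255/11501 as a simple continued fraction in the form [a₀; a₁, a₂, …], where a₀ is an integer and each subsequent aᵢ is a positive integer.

[-1; 2, 5, 5, 50, 4]

Run the Euclidean algorithm, recording each quotient:
-6255 = -1·11501 + 5246, so a_0 = -1
11501 = 2·5246 + 1009, so a_1 = 2
5246 = 5·1009 + 201, so a_2 = 5
1009 = 5·201 + 4, so a_3 = 5
201 = 50·4 + 1, so a_4 = 50
4 = 4·1 + 0, so a_5 = 4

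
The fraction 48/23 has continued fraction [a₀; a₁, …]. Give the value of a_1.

48 = 2·23 + 2, so a_0 = 2
23 = 11·2 + 1, so a_1 = 11

11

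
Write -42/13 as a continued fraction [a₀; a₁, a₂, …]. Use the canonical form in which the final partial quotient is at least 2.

[-4; 1, 3, 3]

⌊-42/13⌋ = -4, remainder 10
⌊13/10⌋ = 1, remainder 3
⌊10/3⌋ = 3, remainder 1
⌊3/1⌋ = 3, remainder 0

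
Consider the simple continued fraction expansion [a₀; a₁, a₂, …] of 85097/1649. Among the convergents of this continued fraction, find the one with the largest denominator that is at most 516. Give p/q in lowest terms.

1961/38

a_0 = 51: 51/1  (≤ bound)
a_1 = 1: 52/1  (≤ bound)
a_2 = 1: 103/2  (≤ bound)
a_3 = 1: 155/3  (≤ bound)
a_4 = 1: 258/5  (≤ bound)
a_5 = 7: 1961/38  (≤ bound)
a_6 = 14: 27712/537  (> 516, stop)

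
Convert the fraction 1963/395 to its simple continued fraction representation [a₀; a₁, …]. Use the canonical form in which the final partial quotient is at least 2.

1963 ÷ 395 → quotient 4, remainder 383
395 ÷ 383 → quotient 1, remainder 12
383 ÷ 12 → quotient 31, remainder 11
12 ÷ 11 → quotient 1, remainder 1
11 ÷ 1 → quotient 11, remainder 0

[4; 1, 31, 1, 11]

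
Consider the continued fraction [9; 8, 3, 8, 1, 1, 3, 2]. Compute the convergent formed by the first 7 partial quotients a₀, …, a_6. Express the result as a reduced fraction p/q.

Work from the innermost term outward:
Start with 3.
1 + 1/(3/1) = 1 + 1/3 = 4/3
1 + 1/(4/3) = 1 + 3/4 = 7/4
8 + 1/(7/4) = 8 + 4/7 = 60/7
3 + 1/(60/7) = 3 + 7/60 = 187/60
8 + 1/(187/60) = 8 + 60/187 = 1556/187
9 + 1/(1556/187) = 9 + 187/1556 = 14191/1556

14191/1556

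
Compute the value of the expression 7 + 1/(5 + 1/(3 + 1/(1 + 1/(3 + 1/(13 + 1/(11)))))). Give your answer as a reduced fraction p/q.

83453/11607

Start with 11.
13 + 1/(11/1) = 13 + 1/11 = 144/11
3 + 1/(144/11) = 3 + 11/144 = 443/144
1 + 1/(443/144) = 1 + 144/443 = 587/443
3 + 1/(587/443) = 3 + 443/587 = 2204/587
5 + 1/(2204/587) = 5 + 587/2204 = 11607/2204
7 + 1/(11607/2204) = 7 + 2204/11607 = 83453/11607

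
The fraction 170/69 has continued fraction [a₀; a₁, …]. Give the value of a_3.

2

170 ÷ 69 → quotient 2, remainder 32
69 ÷ 32 → quotient 2, remainder 5
32 ÷ 5 → quotient 6, remainder 2
5 ÷ 2 → quotient 2, remainder 1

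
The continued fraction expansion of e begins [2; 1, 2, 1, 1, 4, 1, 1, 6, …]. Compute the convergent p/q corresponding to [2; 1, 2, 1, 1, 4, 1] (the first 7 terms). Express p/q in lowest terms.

Start with 1.
4 + 1/(1/1) = 4 + 1/1 = 5/1
1 + 1/(5/1) = 1 + 1/5 = 6/5
1 + 1/(6/5) = 1 + 5/6 = 11/6
2 + 1/(11/6) = 2 + 6/11 = 28/11
1 + 1/(28/11) = 1 + 11/28 = 39/28
2 + 1/(39/28) = 2 + 28/39 = 106/39

106/39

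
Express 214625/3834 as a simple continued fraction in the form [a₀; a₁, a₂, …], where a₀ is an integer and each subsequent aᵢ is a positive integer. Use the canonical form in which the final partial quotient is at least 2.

[55; 1, 47, 1, 1, 7, 2, 2]

214625 ÷ 3834 → quotient 55, remainder 3755
3834 ÷ 3755 → quotient 1, remainder 79
3755 ÷ 79 → quotient 47, remainder 42
79 ÷ 42 → quotient 1, remainder 37
42 ÷ 37 → quotient 1, remainder 5
37 ÷ 5 → quotient 7, remainder 2
5 ÷ 2 → quotient 2, remainder 1
2 ÷ 1 → quotient 2, remainder 0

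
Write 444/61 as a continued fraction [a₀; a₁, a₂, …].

[7; 3, 1, 1, 2, 3]

⌊444/61⌋ = 7, remainder 17
⌊61/17⌋ = 3, remainder 10
⌊17/10⌋ = 1, remainder 7
⌊10/7⌋ = 1, remainder 3
⌊7/3⌋ = 2, remainder 1
⌊3/1⌋ = 3, remainder 0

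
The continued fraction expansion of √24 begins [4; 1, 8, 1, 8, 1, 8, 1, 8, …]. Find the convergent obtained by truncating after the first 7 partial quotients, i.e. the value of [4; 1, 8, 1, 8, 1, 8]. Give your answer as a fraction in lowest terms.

4316/881

Start with 8.
1 + 1/(8/1) = 1 + 1/8 = 9/8
8 + 1/(9/8) = 8 + 8/9 = 80/9
1 + 1/(80/9) = 1 + 9/80 = 89/80
8 + 1/(89/80) = 8 + 80/89 = 792/89
1 + 1/(792/89) = 1 + 89/792 = 881/792
4 + 1/(881/792) = 4 + 792/881 = 4316/881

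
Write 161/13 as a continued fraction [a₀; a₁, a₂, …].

[12; 2, 1, 1, 2]

161 = 12·13 + 5, so a_0 = 12
13 = 2·5 + 3, so a_1 = 2
5 = 1·3 + 2, so a_2 = 1
3 = 1·2 + 1, so a_3 = 1
2 = 2·1 + 0, so a_4 = 2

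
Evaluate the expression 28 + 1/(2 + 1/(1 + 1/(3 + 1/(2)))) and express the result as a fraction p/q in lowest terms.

709/25

Collapse the nested fraction from the inside out:
Start with 2.
3 + 1/(2/1) = 3 + 1/2 = 7/2
1 + 1/(7/2) = 1 + 2/7 = 9/7
2 + 1/(9/7) = 2 + 7/9 = 25/9
28 + 1/(25/9) = 28 + 9/25 = 709/25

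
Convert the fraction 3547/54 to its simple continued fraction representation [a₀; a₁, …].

3547 = 65·54 + 37, so a_0 = 65
54 = 1·37 + 17, so a_1 = 1
37 = 2·17 + 3, so a_2 = 2
17 = 5·3 + 2, so a_3 = 5
3 = 1·2 + 1, so a_4 = 1
2 = 2·1 + 0, so a_5 = 2

[65; 1, 2, 5, 1, 2]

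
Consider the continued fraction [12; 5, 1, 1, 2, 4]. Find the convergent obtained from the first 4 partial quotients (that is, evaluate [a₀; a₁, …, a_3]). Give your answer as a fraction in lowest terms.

Start with 1.
1 + 1/(1/1) = 1 + 1/1 = 2/1
5 + 1/(2/1) = 5 + 1/2 = 11/2
12 + 1/(11/2) = 12 + 2/11 = 134/11

134/11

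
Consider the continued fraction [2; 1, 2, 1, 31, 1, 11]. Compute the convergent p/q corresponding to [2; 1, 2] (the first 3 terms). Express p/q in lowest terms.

a_0 = 2: 2/1
a_1 = 1: 3/1
a_2 = 2: 8/3

8/3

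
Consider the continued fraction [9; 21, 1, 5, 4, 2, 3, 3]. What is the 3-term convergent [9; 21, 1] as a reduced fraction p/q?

199/22

Build up convergents one term at a time:
a_0 = 9: 9/1
a_1 = 21: 190/21
a_2 = 1: 199/22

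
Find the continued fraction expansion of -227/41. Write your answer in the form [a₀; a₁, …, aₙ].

-227 = -6·41 + 19, so a_0 = -6
41 = 2·19 + 3, so a_1 = 2
19 = 6·3 + 1, so a_2 = 6
3 = 3·1 + 0, so a_3 = 3

[-6; 2, 6, 3]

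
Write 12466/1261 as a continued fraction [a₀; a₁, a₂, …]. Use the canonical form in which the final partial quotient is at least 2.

12466 = 9·1261 + 1117, so a_0 = 9
1261 = 1·1117 + 144, so a_1 = 1
1117 = 7·144 + 109, so a_2 = 7
144 = 1·109 + 35, so a_3 = 1
109 = 3·35 + 4, so a_4 = 3
35 = 8·4 + 3, so a_5 = 8
4 = 1·3 + 1, so a_6 = 1
3 = 3·1 + 0, so a_7 = 3

[9; 1, 7, 1, 3, 8, 1, 3]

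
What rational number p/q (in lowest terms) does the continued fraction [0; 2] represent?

1/2

Starting at the tail and folding back:
Start with 2.
0 + 1/(2/1) = 0 + 1/2 = 1/2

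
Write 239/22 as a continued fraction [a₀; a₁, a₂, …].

239 ÷ 22 → quotient 10, remainder 19
22 ÷ 19 → quotient 1, remainder 3
19 ÷ 3 → quotient 6, remainder 1
3 ÷ 1 → quotient 3, remainder 0

[10; 1, 6, 3]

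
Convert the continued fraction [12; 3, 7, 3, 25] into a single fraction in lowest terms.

Work from the innermost term outward:
Start with 25.
3 + 1/(25/1) = 3 + 1/25 = 76/25
7 + 1/(76/25) = 7 + 25/76 = 557/76
3 + 1/(557/76) = 3 + 76/557 = 1747/557
12 + 1/(1747/557) = 12 + 557/1747 = 21521/1747

21521/1747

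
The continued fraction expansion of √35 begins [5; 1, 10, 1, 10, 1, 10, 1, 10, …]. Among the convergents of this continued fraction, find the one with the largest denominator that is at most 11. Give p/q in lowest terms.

65/11

a_0 = 5: 5/1  (≤ bound)
a_1 = 1: 6/1  (≤ bound)
a_2 = 10: 65/11  (≤ bound)
a_3 = 1: 71/12  (> 11, stop)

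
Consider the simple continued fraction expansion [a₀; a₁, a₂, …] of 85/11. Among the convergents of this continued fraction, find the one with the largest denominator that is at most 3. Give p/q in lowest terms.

a_0 = 7: 7/1  (≤ bound)
a_1 = 1: 8/1  (≤ bound)
a_2 = 2: 23/3  (≤ bound)
a_3 = 1: 31/4  (> 3, stop)

23/3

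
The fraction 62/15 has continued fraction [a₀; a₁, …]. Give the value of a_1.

62 ÷ 15 → quotient 4, remainder 2
15 ÷ 2 → quotient 7, remainder 1

7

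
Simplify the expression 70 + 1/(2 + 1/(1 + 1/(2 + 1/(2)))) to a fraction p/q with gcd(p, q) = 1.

Collapse the nested fraction from the inside out:
Start with 2.
2 + 1/(2/1) = 2 + 1/2 = 5/2
1 + 1/(5/2) = 1 + 2/5 = 7/5
2 + 1/(7/5) = 2 + 5/7 = 19/7
70 + 1/(19/7) = 70 + 7/19 = 1337/19

1337/19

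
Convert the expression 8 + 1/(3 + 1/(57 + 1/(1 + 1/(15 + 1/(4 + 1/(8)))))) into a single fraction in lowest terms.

Start with 8.
4 + 1/(8/1) = 4 + 1/8 = 33/8
15 + 1/(33/8) = 15 + 8/33 = 503/33
1 + 1/(503/33) = 1 + 33/503 = 536/503
57 + 1/(536/503) = 57 + 503/536 = 31055/536
3 + 1/(31055/536) = 3 + 536/31055 = 93701/31055
8 + 1/(93701/31055) = 8 + 31055/93701 = 780663/93701

780663/93701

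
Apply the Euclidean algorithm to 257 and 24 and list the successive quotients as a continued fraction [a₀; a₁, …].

257 ÷ 24 → quotient 10, remainder 17
24 ÷ 17 → quotient 1, remainder 7
17 ÷ 7 → quotient 2, remainder 3
7 ÷ 3 → quotient 2, remainder 1
3 ÷ 1 → quotient 3, remainder 0

[10; 1, 2, 2, 3]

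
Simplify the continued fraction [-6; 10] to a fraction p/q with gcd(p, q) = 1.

a_0 = -6: -6/1
a_1 = 10: -59/10

-59/10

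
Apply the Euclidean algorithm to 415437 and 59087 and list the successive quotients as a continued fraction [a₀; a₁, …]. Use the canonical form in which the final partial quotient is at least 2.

[7; 32, 3, 10, 1, 2, 1, 13]

Run the Euclidean algorithm, recording each quotient:
⌊415437/59087⌋ = 7, remainder 1828
⌊59087/1828⌋ = 32, remainder 591
⌊1828/591⌋ = 3, remainder 55
⌊591/55⌋ = 10, remainder 41
⌊55/41⌋ = 1, remainder 14
⌊41/14⌋ = 2, remainder 13
⌊14/13⌋ = 1, remainder 1
⌊13/1⌋ = 13, remainder 0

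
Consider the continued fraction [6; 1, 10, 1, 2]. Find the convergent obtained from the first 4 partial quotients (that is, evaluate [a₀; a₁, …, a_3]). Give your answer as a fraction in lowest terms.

83/12

Build up convergents one term at a time:
a_0 = 6: 6/1
a_1 = 1: 7/1
a_2 = 10: 76/11
a_3 = 1: 83/12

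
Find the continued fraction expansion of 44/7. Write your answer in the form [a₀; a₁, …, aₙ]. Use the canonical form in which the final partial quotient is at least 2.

Run the Euclidean algorithm, recording each quotient:
44 = 6·7 + 2, so a_0 = 6
7 = 3·2 + 1, so a_1 = 3
2 = 2·1 + 0, so a_2 = 2

[6; 3, 2]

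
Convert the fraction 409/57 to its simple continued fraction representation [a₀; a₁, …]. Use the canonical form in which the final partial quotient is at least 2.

Run the Euclidean algorithm, recording each quotient:
409 = 7·57 + 10, so a_0 = 7
57 = 5·10 + 7, so a_1 = 5
10 = 1·7 + 3, so a_2 = 1
7 = 2·3 + 1, so a_3 = 2
3 = 3·1 + 0, so a_4 = 3

[7; 5, 1, 2, 3]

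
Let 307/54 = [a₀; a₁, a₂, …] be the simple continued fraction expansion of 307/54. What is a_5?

Apply division with remainder until the remainder is 0:
307 = 5·54 + 37, so a_0 = 5
54 = 1·37 + 17, so a_1 = 1
37 = 2·17 + 3, so a_2 = 2
17 = 5·3 + 2, so a_3 = 5
3 = 1·2 + 1, so a_4 = 1
2 = 2·1 + 0, so a_5 = 2

2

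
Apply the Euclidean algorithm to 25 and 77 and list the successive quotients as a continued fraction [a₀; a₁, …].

[0; 3, 12, 2]

25 = 0·77 + 25, so a_0 = 0
77 = 3·25 + 2, so a_1 = 3
25 = 12·2 + 1, so a_2 = 12
2 = 2·1 + 0, so a_3 = 2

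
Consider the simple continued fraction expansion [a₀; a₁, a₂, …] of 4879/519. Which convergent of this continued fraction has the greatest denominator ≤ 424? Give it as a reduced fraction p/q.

List convergents until the denominator exceeds the bound:
a_0 = 9: 9/1  (≤ bound)
a_1 = 2: 19/2  (≤ bound)
a_2 = 2: 47/5  (≤ bound)
a_3 = 51: 2416/257  (≤ bound)
a_4 = 2: 4879/519  (> 424, stop)

2416/257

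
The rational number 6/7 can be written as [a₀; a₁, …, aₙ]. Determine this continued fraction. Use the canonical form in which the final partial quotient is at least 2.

⌊6/7⌋ = 0, remainder 6
⌊7/6⌋ = 1, remainder 1
⌊6/1⌋ = 6, remainder 0

[0; 1, 6]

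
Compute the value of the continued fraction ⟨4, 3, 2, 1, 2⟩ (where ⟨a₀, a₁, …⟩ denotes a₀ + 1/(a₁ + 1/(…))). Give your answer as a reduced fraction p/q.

Start with 2.
1 + 1/(2/1) = 1 + 1/2 = 3/2
2 + 1/(3/2) = 2 + 2/3 = 8/3
3 + 1/(8/3) = 3 + 3/8 = 27/8
4 + 1/(27/8) = 4 + 8/27 = 116/27

116/27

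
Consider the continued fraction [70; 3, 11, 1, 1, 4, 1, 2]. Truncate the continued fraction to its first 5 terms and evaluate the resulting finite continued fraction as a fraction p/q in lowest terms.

4993/71

Start with 1.
1 + 1/(1/1) = 1 + 1/1 = 2/1
11 + 1/(2/1) = 11 + 1/2 = 23/2
3 + 1/(23/2) = 3 + 2/23 = 71/23
70 + 1/(71/23) = 70 + 23/71 = 4993/71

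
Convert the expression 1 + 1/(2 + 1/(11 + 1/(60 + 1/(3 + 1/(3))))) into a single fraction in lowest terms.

Compute successive convergents:
a_0 = 1: 1/1
a_1 = 2: 3/2
a_2 = 11: 34/23
a_3 = 60: 2043/1382
a_4 = 3: 6163/4169
a_5 = 3: 20532/13889

20532/13889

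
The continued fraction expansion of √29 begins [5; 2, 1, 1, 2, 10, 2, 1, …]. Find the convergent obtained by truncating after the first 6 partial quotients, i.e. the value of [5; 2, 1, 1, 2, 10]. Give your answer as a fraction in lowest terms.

Start with 10.
2 + 1/(10/1) = 2 + 1/10 = 21/10
1 + 1/(21/10) = 1 + 10/21 = 31/21
1 + 1/(31/21) = 1 + 21/31 = 52/31
2 + 1/(52/31) = 2 + 31/52 = 135/52
5 + 1/(135/52) = 5 + 52/135 = 727/135

727/135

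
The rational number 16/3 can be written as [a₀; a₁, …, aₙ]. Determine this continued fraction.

16 = 5·3 + 1, so a_0 = 5
3 = 3·1 + 0, so a_1 = 3

[5; 3]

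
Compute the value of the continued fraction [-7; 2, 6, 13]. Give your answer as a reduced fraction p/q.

Collapse the nested fraction from the inside out:
Start with 13.
6 + 1/(13/1) = 6 + 1/13 = 79/13
2 + 1/(79/13) = 2 + 13/79 = 171/79
-7 + 1/(171/79) = -7 + 79/171 = -1118/171

-1118/171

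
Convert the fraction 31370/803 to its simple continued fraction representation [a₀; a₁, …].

⌊31370/803⌋ = 39, remainder 53
⌊803/53⌋ = 15, remainder 8
⌊53/8⌋ = 6, remainder 5
⌊8/5⌋ = 1, remainder 3
⌊5/3⌋ = 1, remainder 2
⌊3/2⌋ = 1, remainder 1
⌊2/1⌋ = 2, remainder 0

[39; 15, 6, 1, 1, 1, 2]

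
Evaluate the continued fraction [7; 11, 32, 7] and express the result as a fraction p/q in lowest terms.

17599/2482

Starting at the tail and folding back:
Start with 7.
32 + 1/(7/1) = 32 + 1/7 = 225/7
11 + 1/(225/7) = 11 + 7/225 = 2482/225
7 + 1/(2482/225) = 7 + 225/2482 = 17599/2482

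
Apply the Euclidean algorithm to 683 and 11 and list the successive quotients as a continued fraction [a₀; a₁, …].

[62; 11]

683 = 62·11 + 1, so a_0 = 62
11 = 11·1 + 0, so a_1 = 11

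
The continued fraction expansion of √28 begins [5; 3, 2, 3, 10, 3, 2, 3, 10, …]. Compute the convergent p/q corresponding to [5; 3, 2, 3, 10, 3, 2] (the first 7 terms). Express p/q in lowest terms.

9403/1777

Starting at the tail and folding back:
Start with 2.
3 + 1/(2/1) = 3 + 1/2 = 7/2
10 + 1/(7/2) = 10 + 2/7 = 72/7
3 + 1/(72/7) = 3 + 7/72 = 223/72
2 + 1/(223/72) = 2 + 72/223 = 518/223
3 + 1/(518/223) = 3 + 223/518 = 1777/518
5 + 1/(1777/518) = 5 + 518/1777 = 9403/1777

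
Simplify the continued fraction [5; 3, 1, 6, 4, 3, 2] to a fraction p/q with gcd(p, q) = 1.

4407/838

a_0 = 5: 5/1
a_1 = 3: 16/3
a_2 = 1: 21/4
a_3 = 6: 142/27
a_4 = 4: 589/112
a_5 = 3: 1909/363
a_6 = 2: 4407/838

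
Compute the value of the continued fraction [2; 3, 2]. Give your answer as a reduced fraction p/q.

Use the convergent recurrence hₖ = aₖ·hₖ₋₁ + hₖ₋₂ (and likewise for the denominators kₖ):
a_0 = 2: 2/1
a_1 = 3: 7/3
a_2 = 2: 16/7

16/7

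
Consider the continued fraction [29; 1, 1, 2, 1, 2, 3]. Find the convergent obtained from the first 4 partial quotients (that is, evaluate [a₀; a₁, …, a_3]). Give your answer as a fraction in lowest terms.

Start with 2.
1 + 1/(2/1) = 1 + 1/2 = 3/2
1 + 1/(3/2) = 1 + 2/3 = 5/3
29 + 1/(5/3) = 29 + 3/5 = 148/5

148/5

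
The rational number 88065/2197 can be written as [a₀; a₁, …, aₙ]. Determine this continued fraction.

88065 ÷ 2197 → quotient 40, remainder 185
2197 ÷ 185 → quotient 11, remainder 162
185 ÷ 162 → quotient 1, remainder 23
162 ÷ 23 → quotient 7, remainder 1
23 ÷ 1 → quotient 23, remainder 0

[40; 11, 1, 7, 23]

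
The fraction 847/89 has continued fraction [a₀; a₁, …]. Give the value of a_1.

Repeatedly divide and take the remainder:
847 = 9·89 + 46, so a_0 = 9
89 = 1·46 + 43, so a_1 = 1

1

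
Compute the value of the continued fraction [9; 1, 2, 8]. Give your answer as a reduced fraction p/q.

Compute successive convergents:
a_0 = 9: 9/1
a_1 = 1: 10/1
a_2 = 2: 29/3
a_3 = 8: 242/25

242/25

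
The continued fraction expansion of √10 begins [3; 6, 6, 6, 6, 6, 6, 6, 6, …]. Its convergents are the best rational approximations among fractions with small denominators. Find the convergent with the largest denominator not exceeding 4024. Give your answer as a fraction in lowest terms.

a_0 = 3: 3/1  (≤ bound)
a_1 = 6: 19/6  (≤ bound)
a_2 = 6: 117/37  (≤ bound)
a_3 = 6: 721/228  (≤ bound)
a_4 = 6: 4443/1405  (≤ bound)
a_5 = 6: 27379/8658  (> 4024, stop)

4443/1405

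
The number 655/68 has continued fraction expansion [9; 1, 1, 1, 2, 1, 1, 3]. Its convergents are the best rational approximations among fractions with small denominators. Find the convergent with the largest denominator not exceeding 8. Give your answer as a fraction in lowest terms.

77/8

List convergents until the denominator exceeds the bound:
a_0 = 9: 9/1  (≤ bound)
a_1 = 1: 10/1  (≤ bound)
a_2 = 1: 19/2  (≤ bound)
a_3 = 1: 29/3  (≤ bound)
a_4 = 2: 77/8  (≤ bound)
a_5 = 1: 106/11  (> 8, stop)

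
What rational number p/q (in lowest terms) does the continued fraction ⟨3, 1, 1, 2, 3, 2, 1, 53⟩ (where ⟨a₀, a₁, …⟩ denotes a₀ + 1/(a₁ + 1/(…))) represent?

10793/3007

Collapse the nested fraction from the inside out:
Start with 53.
1 + 1/(53/1) = 1 + 1/53 = 54/53
2 + 1/(54/53) = 2 + 53/54 = 161/54
3 + 1/(161/54) = 3 + 54/161 = 537/161
2 + 1/(537/161) = 2 + 161/537 = 1235/537
1 + 1/(1235/537) = 1 + 537/1235 = 1772/1235
1 + 1/(1772/1235) = 1 + 1235/1772 = 3007/1772
3 + 1/(3007/1772) = 3 + 1772/3007 = 10793/3007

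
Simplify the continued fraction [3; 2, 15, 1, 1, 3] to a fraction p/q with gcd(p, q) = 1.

Collapse the nested fraction from the inside out:
Start with 3.
1 + 1/(3/1) = 1 + 1/3 = 4/3
1 + 1/(4/3) = 1 + 3/4 = 7/4
15 + 1/(7/4) = 15 + 4/7 = 109/7
2 + 1/(109/7) = 2 + 7/109 = 225/109
3 + 1/(225/109) = 3 + 109/225 = 784/225

784/225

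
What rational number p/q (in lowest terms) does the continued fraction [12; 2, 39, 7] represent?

Start with 7.
39 + 1/(7/1) = 39 + 1/7 = 274/7
2 + 1/(274/7) = 2 + 7/274 = 555/274
12 + 1/(555/274) = 12 + 274/555 = 6934/555

6934/555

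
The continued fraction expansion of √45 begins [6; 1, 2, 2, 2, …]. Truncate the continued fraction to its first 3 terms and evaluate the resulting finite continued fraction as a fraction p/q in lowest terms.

a_0 = 6: 6/1
a_1 = 1: 7/1
a_2 = 2: 20/3

20/3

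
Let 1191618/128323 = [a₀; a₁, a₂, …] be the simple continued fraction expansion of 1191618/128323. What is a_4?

1

1191618 ÷ 128323 → quotient 9, remainder 36711
128323 ÷ 36711 → quotient 3, remainder 18190
36711 ÷ 18190 → quotient 2, remainder 331
18190 ÷ 331 → quotient 54, remainder 316
331 ÷ 316 → quotient 1, remainder 15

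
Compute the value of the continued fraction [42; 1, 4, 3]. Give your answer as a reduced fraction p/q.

685/16

Work from the innermost term outward:
Start with 3.
4 + 1/(3/1) = 4 + 1/3 = 13/3
1 + 1/(13/3) = 1 + 3/13 = 16/13
42 + 1/(16/13) = 42 + 13/16 = 685/16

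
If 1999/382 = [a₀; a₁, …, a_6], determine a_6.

⌊1999/382⌋ = 5, remainder 89
⌊382/89⌋ = 4, remainder 26
⌊89/26⌋ = 3, remainder 11
⌊26/11⌋ = 2, remainder 4
⌊11/4⌋ = 2, remainder 3
⌊4/3⌋ = 1, remainder 1
⌊3/1⌋ = 3, remainder 0

3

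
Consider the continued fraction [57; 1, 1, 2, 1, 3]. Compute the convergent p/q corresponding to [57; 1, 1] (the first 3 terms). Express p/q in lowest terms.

115/2

Starting at the tail and folding back:
Start with 1.
1 + 1/(1/1) = 1 + 1/1 = 2/1
57 + 1/(2/1) = 57 + 1/2 = 115/2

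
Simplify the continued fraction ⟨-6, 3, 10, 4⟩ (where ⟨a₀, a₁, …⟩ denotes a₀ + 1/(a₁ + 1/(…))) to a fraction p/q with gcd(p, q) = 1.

-721/127

a_0 = -6: -6/1
a_1 = 3: -17/3
a_2 = 10: -176/31
a_3 = 4: -721/127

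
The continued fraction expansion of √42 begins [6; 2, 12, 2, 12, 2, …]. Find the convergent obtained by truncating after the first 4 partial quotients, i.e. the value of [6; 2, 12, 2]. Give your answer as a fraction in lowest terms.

337/52

Work from the innermost term outward:
Start with 2.
12 + 1/(2/1) = 12 + 1/2 = 25/2
2 + 1/(25/2) = 2 + 2/25 = 52/25
6 + 1/(52/25) = 6 + 25/52 = 337/52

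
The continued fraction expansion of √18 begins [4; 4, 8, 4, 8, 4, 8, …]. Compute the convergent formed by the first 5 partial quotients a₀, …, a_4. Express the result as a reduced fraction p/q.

4756/1121

Compute successive convergents:
a_0 = 4: 4/1
a_1 = 4: 17/4
a_2 = 8: 140/33
a_3 = 4: 577/136
a_4 = 8: 4756/1121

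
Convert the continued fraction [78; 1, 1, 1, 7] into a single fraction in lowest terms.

1809/23

a_0 = 78: 78/1
a_1 = 1: 79/1
a_2 = 1: 157/2
a_3 = 1: 236/3
a_4 = 7: 1809/23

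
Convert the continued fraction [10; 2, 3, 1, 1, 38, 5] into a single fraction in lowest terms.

Collapse the nested fraction from the inside out:
Start with 5.
38 + 1/(5/1) = 38 + 1/5 = 191/5
1 + 1/(191/5) = 1 + 5/191 = 196/191
1 + 1/(196/191) = 1 + 191/196 = 387/196
3 + 1/(387/196) = 3 + 196/387 = 1357/387
2 + 1/(1357/387) = 2 + 387/1357 = 3101/1357
10 + 1/(3101/1357) = 10 + 1357/3101 = 32367/3101

32367/3101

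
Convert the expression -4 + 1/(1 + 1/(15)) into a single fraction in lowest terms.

-49/16

Use the convergent recurrence hₖ = aₖ·hₖ₋₁ + hₖ₋₂ (and likewise for the denominators kₖ):
a_0 = -4: -4/1
a_1 = 1: -3/1
a_2 = 15: -49/16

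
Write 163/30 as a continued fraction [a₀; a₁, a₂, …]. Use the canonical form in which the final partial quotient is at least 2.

Repeatedly divide and take the remainder:
163 ÷ 30 → quotient 5, remainder 13
30 ÷ 13 → quotient 2, remainder 4
13 ÷ 4 → quotient 3, remainder 1
4 ÷ 1 → quotient 4, remainder 0

[5; 2, 3, 4]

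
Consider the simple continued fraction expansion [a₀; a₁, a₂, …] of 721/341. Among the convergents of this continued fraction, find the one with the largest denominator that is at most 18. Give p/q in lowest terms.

a_0 = 2: 2/1  (≤ bound)
a_1 = 8: 17/8  (≤ bound)
a_2 = 1: 19/9  (≤ bound)
a_3 = 2: 55/26  (> 18, stop)

19/9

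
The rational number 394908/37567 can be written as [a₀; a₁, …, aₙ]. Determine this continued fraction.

394908 = 10·37567 + 19238, so a_0 = 10
37567 = 1·19238 + 18329, so a_1 = 1
19238 = 1·18329 + 909, so a_2 = 1
18329 = 20·909 + 149, so a_3 = 20
909 = 6·149 + 15, so a_4 = 6
149 = 9·15 + 14, so a_5 = 9
15 = 1·14 + 1, so a_6 = 1
14 = 14·1 + 0, so a_7 = 14

[10; 1, 1, 20, 6, 9, 1, 14]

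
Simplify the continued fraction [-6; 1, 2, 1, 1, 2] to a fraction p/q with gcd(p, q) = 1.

-95/18

Build up convergents one term at a time:
a_0 = -6: -6/1
a_1 = 1: -5/1
a_2 = 2: -16/3
a_3 = 1: -21/4
a_4 = 1: -37/7
a_5 = 2: -95/18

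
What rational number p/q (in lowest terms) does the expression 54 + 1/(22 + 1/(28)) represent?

Build up convergents one term at a time:
a_0 = 54: 54/1
a_1 = 22: 1189/22
a_2 = 28: 33346/617

33346/617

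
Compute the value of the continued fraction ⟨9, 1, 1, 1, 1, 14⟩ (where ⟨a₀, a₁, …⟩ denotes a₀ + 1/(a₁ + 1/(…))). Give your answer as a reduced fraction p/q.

Use the convergent recurrence hₖ = aₖ·hₖ₋₁ + hₖ₋₂ (and likewise for the denominators kₖ):
a_0 = 9: 9/1
a_1 = 1: 10/1
a_2 = 1: 19/2
a_3 = 1: 29/3
a_4 = 1: 48/5
a_5 = 14: 701/73

701/73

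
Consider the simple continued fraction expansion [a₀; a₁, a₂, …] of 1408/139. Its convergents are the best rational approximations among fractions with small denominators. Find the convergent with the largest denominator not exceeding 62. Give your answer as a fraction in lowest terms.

547/54

List convergents until the denominator exceeds the bound:
a_0 = 10: 10/1  (≤ bound)
a_1 = 7: 71/7  (≤ bound)
a_2 = 1: 81/8  (≤ bound)
a_3 = 2: 233/23  (≤ bound)
a_4 = 1: 314/31  (≤ bound)
a_5 = 1: 547/54  (≤ bound)
a_6 = 2: 1408/139  (> 62, stop)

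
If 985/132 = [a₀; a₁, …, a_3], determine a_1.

2

985 = 7·132 + 61, so a_0 = 7
132 = 2·61 + 10, so a_1 = 2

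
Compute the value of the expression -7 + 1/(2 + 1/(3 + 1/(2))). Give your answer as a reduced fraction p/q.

-105/16

a_0 = -7: -7/1
a_1 = 2: -13/2
a_2 = 3: -46/7
a_3 = 2: -105/16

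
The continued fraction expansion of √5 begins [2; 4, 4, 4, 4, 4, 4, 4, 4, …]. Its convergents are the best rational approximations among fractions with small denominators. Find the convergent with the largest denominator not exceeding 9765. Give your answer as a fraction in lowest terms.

a_0 = 2: 2/1  (≤ bound)
a_1 = 4: 9/4  (≤ bound)
a_2 = 4: 38/17  (≤ bound)
a_3 = 4: 161/72  (≤ bound)
a_4 = 4: 682/305  (≤ bound)
a_5 = 4: 2889/1292  (≤ bound)
a_6 = 4: 12238/5473  (≤ bound)
a_7 = 4: 51841/23184  (> 9765, stop)

12238/5473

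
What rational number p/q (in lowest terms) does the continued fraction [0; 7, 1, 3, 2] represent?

Start with 2.
3 + 1/(2/1) = 3 + 1/2 = 7/2
1 + 1/(7/2) = 1 + 2/7 = 9/7
7 + 1/(9/7) = 7 + 7/9 = 70/9
0 + 1/(70/9) = 0 + 9/70 = 9/70

9/70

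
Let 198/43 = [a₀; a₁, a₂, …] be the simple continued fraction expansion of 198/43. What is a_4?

1

Apply division with remainder until the remainder is 0:
⌊198/43⌋ = 4, remainder 26
⌊43/26⌋ = 1, remainder 17
⌊26/17⌋ = 1, remainder 9
⌊17/9⌋ = 1, remainder 8
⌊9/8⌋ = 1, remainder 1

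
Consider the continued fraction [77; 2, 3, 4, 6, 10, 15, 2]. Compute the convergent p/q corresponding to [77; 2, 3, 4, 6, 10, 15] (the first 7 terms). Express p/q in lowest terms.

2221325/28687

Compute successive convergents:
a_0 = 77: 77/1
a_1 = 2: 155/2
a_2 = 3: 542/7
a_3 = 4: 2323/30
a_4 = 6: 14480/187
a_5 = 10: 147123/1900
a_6 = 15: 2221325/28687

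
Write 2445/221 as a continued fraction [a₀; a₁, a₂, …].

2445 = 11·221 + 14, so a_0 = 11
221 = 15·14 + 11, so a_1 = 15
14 = 1·11 + 3, so a_2 = 1
11 = 3·3 + 2, so a_3 = 3
3 = 1·2 + 1, so a_4 = 1
2 = 2·1 + 0, so a_5 = 2

[11; 15, 1, 3, 1, 2]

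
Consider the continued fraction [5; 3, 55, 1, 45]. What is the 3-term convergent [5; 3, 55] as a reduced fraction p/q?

885/166

a_0 = 5: 5/1
a_1 = 3: 16/3
a_2 = 55: 885/166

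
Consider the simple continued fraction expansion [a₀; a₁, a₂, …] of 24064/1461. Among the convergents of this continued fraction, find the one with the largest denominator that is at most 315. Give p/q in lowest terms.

List convergents until the denominator exceeds the bound:
a_0 = 16: 16/1  (≤ bound)
a_1 = 2: 33/2  (≤ bound)
a_2 = 8: 280/17  (≤ bound)
a_3 = 10: 2833/172  (≤ bound)
a_4 = 1: 3113/189  (≤ bound)
a_5 = 1: 5946/361  (> 315, stop)

3113/189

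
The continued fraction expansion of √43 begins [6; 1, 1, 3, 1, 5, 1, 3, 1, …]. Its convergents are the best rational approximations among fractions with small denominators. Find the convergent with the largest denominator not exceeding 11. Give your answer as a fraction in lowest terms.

59/9

a_0 = 6: 6/1  (≤ bound)
a_1 = 1: 7/1  (≤ bound)
a_2 = 1: 13/2  (≤ bound)
a_3 = 3: 46/7  (≤ bound)
a_4 = 1: 59/9  (≤ bound)
a_5 = 5: 341/52  (> 11, stop)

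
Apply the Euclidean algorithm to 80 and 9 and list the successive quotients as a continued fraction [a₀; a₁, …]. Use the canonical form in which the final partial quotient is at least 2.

[8; 1, 8]

Apply division with remainder until the remainder is 0:
⌊80/9⌋ = 8, remainder 8
⌊9/8⌋ = 1, remainder 1
⌊8/1⌋ = 8, remainder 0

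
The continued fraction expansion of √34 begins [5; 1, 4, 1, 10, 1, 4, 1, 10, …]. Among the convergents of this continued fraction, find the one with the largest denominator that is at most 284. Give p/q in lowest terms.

414/71

a_0 = 5: 5/1  (≤ bound)
a_1 = 1: 6/1  (≤ bound)
a_2 = 4: 29/5  (≤ bound)
a_3 = 1: 35/6  (≤ bound)
a_4 = 10: 379/65  (≤ bound)
a_5 = 1: 414/71  (≤ bound)
a_6 = 4: 2035/349  (> 284, stop)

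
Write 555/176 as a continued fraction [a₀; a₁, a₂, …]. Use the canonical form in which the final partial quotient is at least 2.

555 = 3·176 + 27, so a_0 = 3
176 = 6·27 + 14, so a_1 = 6
27 = 1·14 + 13, so a_2 = 1
14 = 1·13 + 1, so a_3 = 1
13 = 13·1 + 0, so a_4 = 13

[3; 6, 1, 1, 13]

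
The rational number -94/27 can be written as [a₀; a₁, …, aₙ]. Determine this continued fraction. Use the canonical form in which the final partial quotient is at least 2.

Run the Euclidean algorithm, recording each quotient:
⌊-94/27⌋ = -4, remainder 14
⌊27/14⌋ = 1, remainder 13
⌊14/13⌋ = 1, remainder 1
⌊13/1⌋ = 13, remainder 0

[-4; 1, 1, 13]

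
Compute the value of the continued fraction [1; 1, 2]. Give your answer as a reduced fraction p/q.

5/3

Start with 2.
1 + 1/(2/1) = 1 + 1/2 = 3/2
1 + 1/(3/2) = 1 + 2/3 = 5/3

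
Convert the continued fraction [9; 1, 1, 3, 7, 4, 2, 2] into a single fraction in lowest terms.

Start with 2.
2 + 1/(2/1) = 2 + 1/2 = 5/2
4 + 1/(5/2) = 4 + 2/5 = 22/5
7 + 1/(22/5) = 7 + 5/22 = 159/22
3 + 1/(159/22) = 3 + 22/159 = 499/159
1 + 1/(499/159) = 1 + 159/499 = 658/499
1 + 1/(658/499) = 1 + 499/658 = 1157/658
9 + 1/(1157/658) = 9 + 658/1157 = 11071/1157

11071/1157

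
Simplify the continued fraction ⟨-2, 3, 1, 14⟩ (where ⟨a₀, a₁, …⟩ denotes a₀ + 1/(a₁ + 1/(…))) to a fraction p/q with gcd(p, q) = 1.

-103/59

Collapse the nested fraction from the inside out:
Start with 14.
1 + 1/(14/1) = 1 + 1/14 = 15/14
3 + 1/(15/14) = 3 + 14/15 = 59/15
-2 + 1/(59/15) = -2 + 15/59 = -103/59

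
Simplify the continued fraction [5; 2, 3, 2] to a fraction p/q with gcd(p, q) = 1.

a_0 = 5: 5/1
a_1 = 2: 11/2
a_2 = 3: 38/7
a_3 = 2: 87/16

87/16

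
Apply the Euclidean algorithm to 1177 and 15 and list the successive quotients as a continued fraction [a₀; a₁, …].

[78; 2, 7]

Apply division with remainder until the remainder is 0:
⌊1177/15⌋ = 78, remainder 7
⌊15/7⌋ = 2, remainder 1
⌊7/1⌋ = 7, remainder 0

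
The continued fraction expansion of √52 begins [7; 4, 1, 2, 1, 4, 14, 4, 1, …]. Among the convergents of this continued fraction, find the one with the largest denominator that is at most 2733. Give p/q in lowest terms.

a_0 = 7: 7/1  (≤ bound)
a_1 = 4: 29/4  (≤ bound)
a_2 = 1: 36/5  (≤ bound)
a_3 = 2: 101/14  (≤ bound)
a_4 = 1: 137/19  (≤ bound)
a_5 = 4: 649/90  (≤ bound)
a_6 = 14: 9223/1279  (≤ bound)
a_7 = 4: 37541/5206  (> 2733, stop)

9223/1279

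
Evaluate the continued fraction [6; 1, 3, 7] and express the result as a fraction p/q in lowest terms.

Collapse the nested fraction from the inside out:
Start with 7.
3 + 1/(7/1) = 3 + 1/7 = 22/7
1 + 1/(22/7) = 1 + 7/22 = 29/22
6 + 1/(29/22) = 6 + 22/29 = 196/29

196/29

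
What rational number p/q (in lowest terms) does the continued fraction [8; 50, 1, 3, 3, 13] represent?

70437/8783

a_0 = 8: 8/1
a_1 = 50: 401/50
a_2 = 1: 409/51
a_3 = 3: 1628/203
a_4 = 3: 5293/660
a_5 = 13: 70437/8783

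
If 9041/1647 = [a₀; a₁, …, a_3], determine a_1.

9041 = 5·1647 + 806, so a_0 = 5
1647 = 2·806 + 35, so a_1 = 2

2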